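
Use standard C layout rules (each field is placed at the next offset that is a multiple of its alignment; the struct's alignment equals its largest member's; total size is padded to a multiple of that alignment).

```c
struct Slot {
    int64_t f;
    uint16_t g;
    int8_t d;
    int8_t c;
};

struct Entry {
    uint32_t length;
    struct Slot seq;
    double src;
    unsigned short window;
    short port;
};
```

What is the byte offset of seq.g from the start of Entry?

16

Slot: @0: f [8B, align 8] → 8; @8: g [2B, align 2] → 10; @10: d [1B, align 1] → 11; @11: c [1B, align 1] → 12; +4 tail pad (align 8); size 16, align 8
@0: length [4B, align 4] → 4
+4 pad (align 8)
@8: seq [16B, align 8] → 24
within Slot: g at 8
8 + 8 = 16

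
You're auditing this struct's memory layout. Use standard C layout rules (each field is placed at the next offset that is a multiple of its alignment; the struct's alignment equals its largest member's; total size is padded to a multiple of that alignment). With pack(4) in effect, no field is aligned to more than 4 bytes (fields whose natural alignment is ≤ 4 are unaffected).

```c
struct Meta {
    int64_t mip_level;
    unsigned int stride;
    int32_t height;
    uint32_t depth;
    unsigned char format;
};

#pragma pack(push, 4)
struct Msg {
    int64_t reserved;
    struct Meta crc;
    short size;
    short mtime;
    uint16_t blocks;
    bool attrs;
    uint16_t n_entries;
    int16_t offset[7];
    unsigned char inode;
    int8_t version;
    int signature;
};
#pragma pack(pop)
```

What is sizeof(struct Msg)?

Meta: mip_level at 0 (size 8, align 8) → ends 8; stride at 8 (size 4, align 4) → ends 12; height at 12 (size 4, align 4) → ends 16; depth at 16 (size 4, align 4) → ends 20; format at 20 (size 1, align 1) → ends 21; tail pad 3 to reach multiple of 8; total 24 bytes, alignment 8
reserved at 0 (size 8, align 4) → ends 8
crc at 8 (size 24, align 4) → ends 32
size at 32 (size 2, align 2) → ends 34
mtime at 34 (size 2, align 2) → ends 36
blocks at 36 (size 2, align 2) → ends 38
attrs at 38 (size 1, align 1) → ends 39
pad 1 to align 2 for n_entries
n_entries at 40 (size 2, align 2) → ends 42
offset at 42 (size 14, align 2) → ends 56
inode at 56 (size 1, align 1) → ends 57
version at 57 (size 1, align 1) → ends 58
pad 2 to align 4 for signature
signature at 60 (size 4, align 4) → ends 64
total 64 bytes, alignment 4

64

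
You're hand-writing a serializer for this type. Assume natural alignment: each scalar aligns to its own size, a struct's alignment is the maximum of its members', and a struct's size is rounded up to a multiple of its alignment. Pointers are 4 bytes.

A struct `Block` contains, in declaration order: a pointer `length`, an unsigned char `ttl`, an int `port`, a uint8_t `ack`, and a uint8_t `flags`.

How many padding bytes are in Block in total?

5

0..4  length  (4B, 4-aligned)
4..5  ttl  (1B, 1-aligned)
5..8  -- padding (3B)
8..12  port  (4B, 4-aligned)
12..13  ack  (1B, 1-aligned)
13..14  flags  (1B, 1-aligned)
14..16  -- tail padding (2B)
sizeof = 16, alignof = 4
data bytes 11, size 16 → padding 5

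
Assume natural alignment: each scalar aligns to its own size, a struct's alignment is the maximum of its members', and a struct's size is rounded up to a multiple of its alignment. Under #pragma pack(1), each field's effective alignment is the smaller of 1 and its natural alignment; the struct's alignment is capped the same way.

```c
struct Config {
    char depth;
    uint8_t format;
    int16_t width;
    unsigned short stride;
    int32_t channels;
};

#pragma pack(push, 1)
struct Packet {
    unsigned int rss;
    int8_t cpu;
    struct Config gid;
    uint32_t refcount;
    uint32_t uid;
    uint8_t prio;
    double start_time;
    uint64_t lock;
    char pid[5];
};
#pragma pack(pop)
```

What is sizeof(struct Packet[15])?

705

Config: 0..1  depth  (1B, 1-aligned); 1..2  format  (1B, 1-aligned); 2..4  width  (2B, 2-aligned); 4..6  stride  (2B, 2-aligned); 6..8  -- padding (2B); 8..12  channels  (4B, 4-aligned); sizeof = 12, alignof = 4
0..4  rss  (4B, 1-aligned)
4..5  cpu  (1B, 1-aligned)
5..17  gid  (12B, 1-aligned)
17..21  refcount  (4B, 1-aligned)
21..25  uid  (4B, 1-aligned)
25..26  prio  (1B, 1-aligned)
26..34  start_time  (8B, 1-aligned)
34..42  lock  (8B, 1-aligned)
42..47  pid  (5B, 1-aligned)
sizeof = 47, alignof = 1
array of 15: 15 × 47 = 705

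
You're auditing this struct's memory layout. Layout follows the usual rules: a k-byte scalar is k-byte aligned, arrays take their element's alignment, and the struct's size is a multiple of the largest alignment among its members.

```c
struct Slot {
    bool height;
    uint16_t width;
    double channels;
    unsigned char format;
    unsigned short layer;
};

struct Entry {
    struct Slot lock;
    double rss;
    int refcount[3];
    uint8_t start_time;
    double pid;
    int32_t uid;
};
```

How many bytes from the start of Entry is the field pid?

Slot: height at 0 (size 1, align 1) → ends 1; pad 1 to align 2 for width; width at 2 (size 2, align 2) → ends 4; pad 4 to align 8 for channels; channels at 8 (size 8, align 8) → ends 16; format at 16 (size 1, align 1) → ends 17; pad 1 to align 2 for layer; layer at 18 (size 2, align 2) → ends 20; tail pad 4 to reach multiple of 8; total 24 bytes, alignment 8
lock at 0 (size 24, align 8) → ends 24
rss at 24 (size 8, align 8) → ends 32
refcount at 32 (size 12, align 4) → ends 44
start_time at 44 (size 1, align 1) → ends 45
pad 3 to align 8 for pid
pid at 48 (size 8, align 8) → ends 56

48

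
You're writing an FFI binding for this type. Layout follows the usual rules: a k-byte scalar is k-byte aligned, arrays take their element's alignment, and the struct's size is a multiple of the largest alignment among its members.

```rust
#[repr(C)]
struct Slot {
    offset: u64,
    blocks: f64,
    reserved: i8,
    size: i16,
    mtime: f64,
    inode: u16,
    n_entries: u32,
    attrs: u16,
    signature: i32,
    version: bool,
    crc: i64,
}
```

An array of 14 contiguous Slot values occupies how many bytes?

896

0..8  offset  (8B, 8-aligned)
8..16  blocks  (8B, 8-aligned)
16..17  reserved  (1B, 1-aligned)
17..18  -- padding (1B)
18..20  size  (2B, 2-aligned)
20..24  -- padding (4B)
24..32  mtime  (8B, 8-aligned)
32..34  inode  (2B, 2-aligned)
34..36  -- padding (2B)
36..40  n_entries  (4B, 4-aligned)
40..42  attrs  (2B, 2-aligned)
42..44  -- padding (2B)
44..48  signature  (4B, 4-aligned)
48..49  version  (1B, 1-aligned)
49..56  -- padding (7B)
56..64  crc  (8B, 8-aligned)
sizeof = 64, alignof = 8
array of 14: 14 × 64 = 896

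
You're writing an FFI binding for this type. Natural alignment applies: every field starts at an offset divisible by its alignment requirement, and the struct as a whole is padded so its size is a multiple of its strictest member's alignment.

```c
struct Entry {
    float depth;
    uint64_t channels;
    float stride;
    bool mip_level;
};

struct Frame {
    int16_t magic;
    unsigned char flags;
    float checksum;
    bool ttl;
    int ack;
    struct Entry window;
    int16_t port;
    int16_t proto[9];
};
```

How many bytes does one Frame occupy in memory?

Entry: @0: depth [4B, align 4] → 4; +4 pad (align 8); @8: channels [8B, align 8] → 16; @16: stride [4B, align 4] → 20; @20: mip_level [1B, align 1] → 21; +3 tail pad (align 8); size 24, align 8
@0: magic [2B, align 2] → 2
@2: flags [1B, align 1] → 3
+1 pad (align 4)
@4: checksum [4B, align 4] → 8
@8: ttl [1B, align 1] → 9
+3 pad (align 4)
@12: ack [4B, align 4] → 16
@16: window [24B, align 8] → 40
@40: port [2B, align 2] → 42
@42: proto [18B, align 2] → 60
+4 tail pad (align 8)
size 64, align 8

64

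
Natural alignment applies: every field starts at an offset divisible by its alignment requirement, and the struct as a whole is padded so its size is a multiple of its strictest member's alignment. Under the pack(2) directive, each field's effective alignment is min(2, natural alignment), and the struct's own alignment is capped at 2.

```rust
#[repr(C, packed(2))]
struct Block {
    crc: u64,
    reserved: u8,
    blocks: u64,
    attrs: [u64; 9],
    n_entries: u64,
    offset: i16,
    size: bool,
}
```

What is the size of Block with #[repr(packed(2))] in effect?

102

0..8  crc  (8B, 2-aligned)
8..9  reserved  (1B, 1-aligned)
9..10  -- padding (1B)
10..18  blocks  (8B, 2-aligned)
18..90  attrs  (72B, 2-aligned)
90..98  n_entries  (8B, 2-aligned)
98..100  offset  (2B, 2-aligned)
100..101  size  (1B, 1-aligned)
101..102  -- tail padding (1B)
sizeof = 102, alignof = 2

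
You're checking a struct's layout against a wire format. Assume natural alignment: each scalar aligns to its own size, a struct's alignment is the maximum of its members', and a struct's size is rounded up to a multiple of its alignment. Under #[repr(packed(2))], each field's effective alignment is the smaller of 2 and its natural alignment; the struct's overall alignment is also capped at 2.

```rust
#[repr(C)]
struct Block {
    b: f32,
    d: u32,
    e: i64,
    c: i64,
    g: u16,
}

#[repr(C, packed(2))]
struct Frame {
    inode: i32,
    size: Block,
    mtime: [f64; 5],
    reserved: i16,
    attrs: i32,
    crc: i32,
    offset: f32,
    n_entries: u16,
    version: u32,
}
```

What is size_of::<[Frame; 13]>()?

1248

Block: b at 0 (size 4, align 4) → ends 4; d at 4 (size 4, align 4) → ends 8; e at 8 (size 8, align 8) → ends 16; c at 16 (size 8, align 8) → ends 24; g at 24 (size 2, align 2) → ends 26; tail pad 6 to reach multiple of 8; total 32 bytes, alignment 8
inode at 0 (size 4, align 2) → ends 4
size at 4 (size 32, align 2) → ends 36
mtime at 36 (size 40, align 2) → ends 76
reserved at 76 (size 2, align 2) → ends 78
attrs at 78 (size 4, align 2) → ends 82
crc at 82 (size 4, align 2) → ends 86
offset at 86 (size 4, align 2) → ends 90
n_entries at 90 (size 2, align 2) → ends 92
version at 92 (size 4, align 2) → ends 96
total 96 bytes, alignment 2
array of 13: 13 × 96 = 1248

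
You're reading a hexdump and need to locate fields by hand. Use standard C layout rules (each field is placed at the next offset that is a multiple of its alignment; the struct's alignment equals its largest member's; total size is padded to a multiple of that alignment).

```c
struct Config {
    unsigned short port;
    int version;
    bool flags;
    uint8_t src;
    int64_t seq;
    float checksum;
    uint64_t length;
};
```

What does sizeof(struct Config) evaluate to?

@0: port [2B, align 2] → 2
+2 pad (align 4)
@4: version [4B, align 4] → 8
@8: flags [1B, align 1] → 9
@9: src [1B, align 1] → 10
+6 pad (align 8)
@16: seq [8B, align 8] → 24
@24: checksum [4B, align 4] → 28
+4 pad (align 8)
@32: length [8B, align 8] → 40
size 40, align 8

40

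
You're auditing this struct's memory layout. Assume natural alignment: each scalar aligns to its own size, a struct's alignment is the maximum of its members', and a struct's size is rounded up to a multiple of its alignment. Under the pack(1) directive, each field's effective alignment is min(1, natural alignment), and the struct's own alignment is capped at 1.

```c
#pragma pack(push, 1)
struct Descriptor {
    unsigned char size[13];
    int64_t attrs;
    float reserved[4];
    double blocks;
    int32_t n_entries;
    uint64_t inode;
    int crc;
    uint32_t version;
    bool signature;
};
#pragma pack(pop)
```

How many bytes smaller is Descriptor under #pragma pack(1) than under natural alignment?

14

natural layout:
  size at 0 (size 13, align 1) → ends 13
  pad 3 to align 8 for attrs
  attrs at 16 (size 8, align 8) → ends 24
  reserved at 24 (size 16, align 4) → ends 40
  blocks at 40 (size 8, align 8) → ends 48
  n_entries at 48 (size 4, align 4) → ends 52
  pad 4 to align 8 for inode
  inode at 56 (size 8, align 8) → ends 64
  crc at 64 (size 4, align 4) → ends 68
  version at 68 (size 4, align 4) → ends 72
  signature at 72 (size 1, align 1) → ends 73
  tail pad 7 to reach multiple of 8
  total 80 bytes, alignment 8
packed(1) layout:
  size at 0 (size 13, align 1) → ends 13
  attrs at 13 (size 8, align 1) → ends 21
  reserved at 21 (size 16, align 1) → ends 37
  blocks at 37 (size 8, align 1) → ends 45
  n_entries at 45 (size 4, align 1) → ends 49
  inode at 49 (size 8, align 1) → ends 57
  crc at 57 (size 4, align 1) → ends 61
  version at 61 (size 4, align 1) → ends 65
  signature at 65 (size 1, align 1) → ends 66
  total 66 bytes, alignment 1
80 − 66 = 14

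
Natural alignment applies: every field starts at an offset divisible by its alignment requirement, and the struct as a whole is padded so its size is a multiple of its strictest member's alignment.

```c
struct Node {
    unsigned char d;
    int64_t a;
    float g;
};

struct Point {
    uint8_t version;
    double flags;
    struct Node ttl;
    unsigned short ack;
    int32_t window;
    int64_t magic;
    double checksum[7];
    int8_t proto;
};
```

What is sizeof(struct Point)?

Node: d at 0 (size 1, align 1) → ends 1; pad 7 to align 8 for a; a at 8 (size 8, align 8) → ends 16; g at 16 (size 4, align 4) → ends 20; tail pad 4 to reach multiple of 8; total 24 bytes, alignment 8
version at 0 (size 1, align 1) → ends 1
pad 7 to align 8 for flags
flags at 8 (size 8, align 8) → ends 16
ttl at 16 (size 24, align 8) → ends 40
ack at 40 (size 2, align 2) → ends 42
pad 2 to align 4 for window
window at 44 (size 4, align 4) → ends 48
magic at 48 (size 8, align 8) → ends 56
checksum at 56 (size 56, align 8) → ends 112
proto at 112 (size 1, align 1) → ends 113
tail pad 7 to reach multiple of 8
total 120 bytes, alignment 8

120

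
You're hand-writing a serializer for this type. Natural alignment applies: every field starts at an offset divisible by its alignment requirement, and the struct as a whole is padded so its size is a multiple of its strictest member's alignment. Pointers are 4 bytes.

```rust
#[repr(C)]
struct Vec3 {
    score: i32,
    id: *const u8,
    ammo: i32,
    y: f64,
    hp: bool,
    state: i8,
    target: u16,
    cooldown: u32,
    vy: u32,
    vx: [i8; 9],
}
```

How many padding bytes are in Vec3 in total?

7

@0: score [4B, align 4] → 4
@4: id [4B, align 4] → 8
@8: ammo [4B, align 4] → 12
+4 pad (align 8)
@16: y [8B, align 8] → 24
@24: hp [1B, align 1] → 25
@25: state [1B, align 1] → 26
@26: target [2B, align 2] → 28
@28: cooldown [4B, align 4] → 32
@32: vy [4B, align 4] → 36
@36: vx [9B, align 1] → 45
+3 tail pad (align 8)
size 48, align 8
data bytes 41, size 48 → padding 7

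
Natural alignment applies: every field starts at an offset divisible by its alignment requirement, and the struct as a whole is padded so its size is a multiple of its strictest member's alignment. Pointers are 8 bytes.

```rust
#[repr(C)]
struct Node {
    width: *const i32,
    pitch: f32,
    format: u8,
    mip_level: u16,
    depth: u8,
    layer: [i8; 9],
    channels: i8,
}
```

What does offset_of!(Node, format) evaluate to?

12

@0: width [8B, align 8] → 8
@8: pitch [4B, align 4] → 12
@12: format [1B, align 1] → 13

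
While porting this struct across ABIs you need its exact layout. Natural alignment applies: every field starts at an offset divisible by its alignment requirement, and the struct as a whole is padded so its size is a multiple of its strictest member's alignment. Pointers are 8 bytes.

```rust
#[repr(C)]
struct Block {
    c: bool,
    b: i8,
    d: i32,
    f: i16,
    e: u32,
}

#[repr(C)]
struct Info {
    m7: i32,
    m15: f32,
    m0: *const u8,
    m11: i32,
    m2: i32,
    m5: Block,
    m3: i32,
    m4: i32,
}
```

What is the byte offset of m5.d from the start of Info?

Block: c at 0 (size 1, align 1) → ends 1; b at 1 (size 1, align 1) → ends 2; pad 2 to align 4 for d; d at 4 (size 4, align 4) → ends 8; f at 8 (size 2, align 2) → ends 10; pad 2 to align 4 for e; e at 12 (size 4, align 4) → ends 16; total 16 bytes, alignment 4
m7 at 0 (size 4, align 4) → ends 4
m15 at 4 (size 4, align 4) → ends 8
m0 at 8 (size 8, align 8) → ends 16
m11 at 16 (size 4, align 4) → ends 20
m2 at 20 (size 4, align 4) → ends 24
m5 at 24 (size 16, align 4) → ends 40
within Block: d at 4
24 + 4 = 28

28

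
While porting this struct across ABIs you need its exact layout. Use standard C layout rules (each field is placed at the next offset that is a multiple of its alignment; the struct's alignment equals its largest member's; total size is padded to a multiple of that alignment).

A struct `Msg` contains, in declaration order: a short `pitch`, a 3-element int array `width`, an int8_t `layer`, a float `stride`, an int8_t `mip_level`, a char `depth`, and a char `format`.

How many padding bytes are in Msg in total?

6

@0: pitch [2B, align 2] → 2
+2 pad (align 4)
@4: width [12B, align 4] → 16
@16: layer [1B, align 1] → 17
+3 pad (align 4)
@20: stride [4B, align 4] → 24
@24: mip_level [1B, align 1] → 25
@25: depth [1B, align 1] → 26
@26: format [1B, align 1] → 27
+1 tail pad (align 4)
size 28, align 4
data bytes 22, size 28 → padding 6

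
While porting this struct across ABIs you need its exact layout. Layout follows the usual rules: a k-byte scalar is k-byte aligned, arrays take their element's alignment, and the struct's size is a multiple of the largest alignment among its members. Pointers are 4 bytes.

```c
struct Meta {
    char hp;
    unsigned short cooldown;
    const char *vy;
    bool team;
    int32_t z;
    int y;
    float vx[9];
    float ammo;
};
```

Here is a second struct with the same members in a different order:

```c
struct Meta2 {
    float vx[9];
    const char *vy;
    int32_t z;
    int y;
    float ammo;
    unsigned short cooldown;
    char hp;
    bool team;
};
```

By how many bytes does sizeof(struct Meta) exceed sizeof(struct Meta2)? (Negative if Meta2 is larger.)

4

hp at 0 (size 1, align 1) → ends 1
pad 1 to align 2 for cooldown
cooldown at 2 (size 2, align 2) → ends 4
vy at 4 (size 4, align 4) → ends 8
team at 8 (size 1, align 1) → ends 9
pad 3 to align 4 for z
z at 12 (size 4, align 4) → ends 16
y at 16 (size 4, align 4) → ends 20
vx at 20 (size 36, align 4) → ends 56
ammo at 56 (size 4, align 4) → ends 60
total 60 bytes, alignment 4
— Meta2 —
vx at 0 (size 36, align 4) → ends 36
vy at 36 (size 4, align 4) → ends 40
z at 40 (size 4, align 4) → ends 44
y at 44 (size 4, align 4) → ends 48
ammo at 48 (size 4, align 4) → ends 52
cooldown at 52 (size 2, align 2) → ends 54
hp at 54 (size 1, align 1) → ends 55
team at 55 (size 1, align 1) → ends 56
total 56 bytes, alignment 4
60 − 56 = 4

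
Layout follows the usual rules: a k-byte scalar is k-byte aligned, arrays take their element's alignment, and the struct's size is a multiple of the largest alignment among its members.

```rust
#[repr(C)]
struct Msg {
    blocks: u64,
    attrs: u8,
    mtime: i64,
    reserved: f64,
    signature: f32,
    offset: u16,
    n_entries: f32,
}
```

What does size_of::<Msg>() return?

48 bytes

blocks at 0 (size 8, align 8) → ends 8
attrs at 8 (size 1, align 1) → ends 9
pad 7 to align 8 for mtime
mtime at 16 (size 8, align 8) → ends 24
reserved at 24 (size 8, align 8) → ends 32
signature at 32 (size 4, align 4) → ends 36
offset at 36 (size 2, align 2) → ends 38
pad 2 to align 4 for n_entries
n_entries at 40 (size 4, align 4) → ends 44
tail pad 4 to reach multiple of 8
total 48 bytes, alignment 8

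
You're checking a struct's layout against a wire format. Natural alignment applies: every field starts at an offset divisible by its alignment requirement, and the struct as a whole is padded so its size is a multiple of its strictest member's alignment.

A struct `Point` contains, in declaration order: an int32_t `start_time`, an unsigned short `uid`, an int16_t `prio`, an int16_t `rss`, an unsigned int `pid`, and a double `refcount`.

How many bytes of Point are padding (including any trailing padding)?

2

0..4  start_time  (4B, 4-aligned)
4..6  uid  (2B, 2-aligned)
6..8  prio  (2B, 2-aligned)
8..10  rss  (2B, 2-aligned)
10..12  -- padding (2B)
12..16  pid  (4B, 4-aligned)
16..24  refcount  (8B, 8-aligned)
sizeof = 24, alignof = 8
data bytes 22, size 24 → padding 2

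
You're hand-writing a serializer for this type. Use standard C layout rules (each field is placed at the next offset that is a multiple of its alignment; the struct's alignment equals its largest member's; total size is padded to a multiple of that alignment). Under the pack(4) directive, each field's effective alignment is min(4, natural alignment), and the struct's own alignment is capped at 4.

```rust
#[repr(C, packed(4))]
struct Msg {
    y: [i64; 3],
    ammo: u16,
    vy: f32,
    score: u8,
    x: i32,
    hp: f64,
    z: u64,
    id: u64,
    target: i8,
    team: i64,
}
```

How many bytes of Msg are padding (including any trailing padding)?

0..24  y  (24B, 4-aligned)
24..26  ammo  (2B, 2-aligned)
26..28  -- padding (2B)
28..32  vy  (4B, 4-aligned)
32..33  score  (1B, 1-aligned)
33..36  -- padding (3B)
36..40  x  (4B, 4-aligned)
40..48  hp  (8B, 4-aligned)
48..56  z  (8B, 4-aligned)
56..64  id  (8B, 4-aligned)
64..65  target  (1B, 1-aligned)
65..68  -- padding (3B)
68..76  team  (8B, 4-aligned)
sizeof = 76, alignof = 4
data bytes 68, size 76 → padding 8

8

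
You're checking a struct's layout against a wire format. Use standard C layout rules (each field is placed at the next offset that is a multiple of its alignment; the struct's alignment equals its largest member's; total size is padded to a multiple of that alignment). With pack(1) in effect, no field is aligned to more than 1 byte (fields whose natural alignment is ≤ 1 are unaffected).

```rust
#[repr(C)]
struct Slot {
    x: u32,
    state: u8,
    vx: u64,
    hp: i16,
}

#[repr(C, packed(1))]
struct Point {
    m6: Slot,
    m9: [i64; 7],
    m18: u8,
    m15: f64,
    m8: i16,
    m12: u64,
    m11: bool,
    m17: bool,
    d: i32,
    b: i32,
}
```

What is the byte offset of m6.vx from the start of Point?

Slot: @0: x [4B, align 4] → 4; @4: state [1B, align 1] → 5; +3 pad (align 8); @8: vx [8B, align 8] → 16; @16: hp [2B, align 2] → 18; +6 tail pad (align 8); size 24, align 8
@0: m6 [24B, align 1] → 24
within Slot: vx at 8
0 + 8 = 8

8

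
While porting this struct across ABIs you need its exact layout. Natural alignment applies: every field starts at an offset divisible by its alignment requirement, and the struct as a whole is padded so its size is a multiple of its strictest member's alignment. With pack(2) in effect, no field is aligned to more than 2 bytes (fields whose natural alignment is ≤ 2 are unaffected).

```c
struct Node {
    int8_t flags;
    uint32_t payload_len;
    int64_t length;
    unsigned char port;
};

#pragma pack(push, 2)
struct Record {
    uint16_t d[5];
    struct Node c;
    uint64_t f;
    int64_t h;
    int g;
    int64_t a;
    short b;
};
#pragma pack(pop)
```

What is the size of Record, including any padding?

64 bytes

Node: flags at 0 (size 1, align 1) → ends 1; pad 3 to align 4 for payload_len; payload_len at 4 (size 4, align 4) → ends 8; length at 8 (size 8, align 8) → ends 16; port at 16 (size 1, align 1) → ends 17; tail pad 7 to reach multiple of 8; total 24 bytes, alignment 8
d at 0 (size 10, align 2) → ends 10
c at 10 (size 24, align 2) → ends 34
f at 34 (size 8, align 2) → ends 42
h at 42 (size 8, align 2) → ends 50
g at 50 (size 4, align 2) → ends 54
a at 54 (size 8, align 2) → ends 62
b at 62 (size 2, align 2) → ends 64
total 64 bytes, alignment 2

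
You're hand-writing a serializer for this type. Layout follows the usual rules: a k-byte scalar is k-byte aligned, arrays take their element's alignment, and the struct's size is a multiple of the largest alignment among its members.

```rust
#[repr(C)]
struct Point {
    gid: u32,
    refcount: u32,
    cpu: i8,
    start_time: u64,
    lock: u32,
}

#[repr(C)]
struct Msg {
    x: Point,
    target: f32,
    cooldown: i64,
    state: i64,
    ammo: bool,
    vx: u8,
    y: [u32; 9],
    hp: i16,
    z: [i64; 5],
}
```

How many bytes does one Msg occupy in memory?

144

Point: @0: gid [4B, align 4] → 4; @4: refcount [4B, align 4] → 8; @8: cpu [1B, align 1] → 9; +7 pad (align 8); @16: start_time [8B, align 8] → 24; @24: lock [4B, align 4] → 28; +4 tail pad (align 8); size 32, align 8
@0: x [32B, align 8] → 32
@32: target [4B, align 4] → 36
+4 pad (align 8)
@40: cooldown [8B, align 8] → 48
@48: state [8B, align 8] → 56
@56: ammo [1B, align 1] → 57
@57: vx [1B, align 1] → 58
+2 pad (align 4)
@60: y [36B, align 4] → 96
@96: hp [2B, align 2] → 98
+6 pad (align 8)
@104: z [40B, align 8] → 144
size 144, align 8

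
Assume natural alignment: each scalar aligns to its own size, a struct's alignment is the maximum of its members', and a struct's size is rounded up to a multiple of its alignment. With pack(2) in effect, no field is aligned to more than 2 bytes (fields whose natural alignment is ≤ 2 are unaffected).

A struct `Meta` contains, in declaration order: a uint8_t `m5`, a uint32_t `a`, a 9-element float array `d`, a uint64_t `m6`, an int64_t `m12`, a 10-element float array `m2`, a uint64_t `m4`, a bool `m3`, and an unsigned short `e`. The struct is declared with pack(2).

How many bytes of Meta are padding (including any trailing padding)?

2

0..1  m5  (1B, 1-aligned)
1..2  -- padding (1B)
2..6  a  (4B, 2-aligned)
6..42  d  (36B, 2-aligned)
42..50  m6  (8B, 2-aligned)
50..58  m12  (8B, 2-aligned)
58..98  m2  (40B, 2-aligned)
98..106  m4  (8B, 2-aligned)
106..107  m3  (1B, 1-aligned)
107..108  -- padding (1B)
108..110  e  (2B, 2-aligned)
sizeof = 110, alignof = 2
data bytes 108, size 110 → padding 2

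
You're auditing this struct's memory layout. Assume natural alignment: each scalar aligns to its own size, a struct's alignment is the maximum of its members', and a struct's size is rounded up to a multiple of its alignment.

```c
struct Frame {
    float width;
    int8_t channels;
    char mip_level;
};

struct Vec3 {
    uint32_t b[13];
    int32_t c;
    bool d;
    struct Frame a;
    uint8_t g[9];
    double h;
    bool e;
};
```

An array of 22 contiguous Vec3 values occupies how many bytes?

2112

Frame: @0: width [4B, align 4] → 4; @4: channels [1B, align 1] → 5; @5: mip_level [1B, align 1] → 6; +2 tail pad (align 4); size 8, align 4
@0: b [52B, align 4] → 52
@52: c [4B, align 4] → 56
@56: d [1B, align 1] → 57
+3 pad (align 4)
@60: a [8B, align 4] → 68
@68: g [9B, align 1] → 77
+3 pad (align 8)
@80: h [8B, align 8] → 88
@88: e [1B, align 1] → 89
+7 tail pad (align 8)
size 96, align 8
array of 22: 22 × 96 = 2112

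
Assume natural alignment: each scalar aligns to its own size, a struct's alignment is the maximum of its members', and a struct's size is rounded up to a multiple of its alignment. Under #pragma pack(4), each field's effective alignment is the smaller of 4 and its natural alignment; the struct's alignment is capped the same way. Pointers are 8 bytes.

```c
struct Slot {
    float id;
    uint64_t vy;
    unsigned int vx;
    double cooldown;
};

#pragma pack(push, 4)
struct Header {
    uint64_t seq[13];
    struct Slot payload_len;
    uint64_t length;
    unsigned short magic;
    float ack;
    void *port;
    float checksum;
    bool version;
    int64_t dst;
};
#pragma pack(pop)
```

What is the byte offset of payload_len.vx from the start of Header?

120

Slot: 0..4  id  (4B, 4-aligned); 4..8  -- padding (4B); 8..16  vy  (8B, 8-aligned); 16..20  vx  (4B, 4-aligned); 20..24  -- padding (4B); 24..32  cooldown  (8B, 8-aligned); sizeof = 32, alignof = 8
0..104  seq  (104B, 4-aligned)
104..136  payload_len  (32B, 4-aligned)
within Slot: vx at 16
104 + 16 = 120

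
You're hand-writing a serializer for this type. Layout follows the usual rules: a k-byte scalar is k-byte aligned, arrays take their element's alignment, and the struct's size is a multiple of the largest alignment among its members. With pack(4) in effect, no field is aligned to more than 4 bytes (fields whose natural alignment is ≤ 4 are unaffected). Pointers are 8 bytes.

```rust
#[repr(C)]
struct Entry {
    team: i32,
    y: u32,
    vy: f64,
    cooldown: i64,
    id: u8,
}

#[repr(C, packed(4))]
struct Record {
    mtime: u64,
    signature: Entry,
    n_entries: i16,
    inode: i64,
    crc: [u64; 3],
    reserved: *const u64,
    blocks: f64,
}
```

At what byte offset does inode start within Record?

Entry: @0: team [4B, align 4] → 4; @4: y [4B, align 4] → 8; @8: vy [8B, align 8] → 16; @16: cooldown [8B, align 8] → 24; @24: id [1B, align 1] → 25; +7 tail pad (align 8); size 32, align 8
@0: mtime [8B, align 4] → 8
@8: signature [32B, align 4] → 40
@40: n_entries [2B, align 2] → 42
+2 pad (align 4)
@44: inode [8B, align 4] → 52

44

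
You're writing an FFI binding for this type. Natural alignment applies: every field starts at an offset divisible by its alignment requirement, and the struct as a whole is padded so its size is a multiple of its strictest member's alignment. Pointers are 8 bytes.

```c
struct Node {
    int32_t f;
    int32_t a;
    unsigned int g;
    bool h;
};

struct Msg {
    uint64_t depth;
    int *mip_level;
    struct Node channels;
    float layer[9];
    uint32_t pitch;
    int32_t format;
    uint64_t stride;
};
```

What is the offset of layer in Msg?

32

Node: @0: f [4B, align 4] → 4; @4: a [4B, align 4] → 8; @8: g [4B, align 4] → 12; @12: h [1B, align 1] → 13; +3 tail pad (align 4); size 16, align 4
@0: depth [8B, align 8] → 8
@8: mip_level [8B, align 8] → 16
@16: channels [16B, align 4] → 32
@32: layer [36B, align 4] → 68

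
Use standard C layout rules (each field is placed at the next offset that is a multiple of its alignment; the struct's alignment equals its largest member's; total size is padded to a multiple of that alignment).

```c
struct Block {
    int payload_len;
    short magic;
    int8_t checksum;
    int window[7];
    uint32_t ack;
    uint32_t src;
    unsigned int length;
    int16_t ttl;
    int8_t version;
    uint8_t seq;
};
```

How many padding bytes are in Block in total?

1

payload_len at 0 (size 4, align 4) → ends 4
magic at 4 (size 2, align 2) → ends 6
checksum at 6 (size 1, align 1) → ends 7
pad 1 to align 4 for window
window at 8 (size 28, align 4) → ends 36
ack at 36 (size 4, align 4) → ends 40
src at 40 (size 4, align 4) → ends 44
length at 44 (size 4, align 4) → ends 48
ttl at 48 (size 2, align 2) → ends 50
version at 50 (size 1, align 1) → ends 51
seq at 51 (size 1, align 1) → ends 52
total 52 bytes, alignment 4
data bytes 51, size 52 → padding 1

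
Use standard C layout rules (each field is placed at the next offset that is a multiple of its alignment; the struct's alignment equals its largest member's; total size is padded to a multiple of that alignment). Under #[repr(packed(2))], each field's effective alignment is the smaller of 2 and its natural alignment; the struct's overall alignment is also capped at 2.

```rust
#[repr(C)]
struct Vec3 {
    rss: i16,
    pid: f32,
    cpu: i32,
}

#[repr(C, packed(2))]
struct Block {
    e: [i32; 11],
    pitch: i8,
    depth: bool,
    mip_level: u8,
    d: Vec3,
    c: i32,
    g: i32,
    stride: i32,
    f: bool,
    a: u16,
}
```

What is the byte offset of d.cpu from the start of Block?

Vec3: rss at 0 (size 2, align 2) → ends 2; pad 2 to align 4 for pid; pid at 4 (size 4, align 4) → ends 8; cpu at 8 (size 4, align 4) → ends 12; total 12 bytes, alignment 4
e at 0 (size 44, align 2) → ends 44
pitch at 44 (size 1, align 1) → ends 45
depth at 45 (size 1, align 1) → ends 46
mip_level at 46 (size 1, align 1) → ends 47
pad 1 to align 2 for d
d at 48 (size 12, align 2) → ends 60
within Vec3: cpu at 8
48 + 8 = 56

56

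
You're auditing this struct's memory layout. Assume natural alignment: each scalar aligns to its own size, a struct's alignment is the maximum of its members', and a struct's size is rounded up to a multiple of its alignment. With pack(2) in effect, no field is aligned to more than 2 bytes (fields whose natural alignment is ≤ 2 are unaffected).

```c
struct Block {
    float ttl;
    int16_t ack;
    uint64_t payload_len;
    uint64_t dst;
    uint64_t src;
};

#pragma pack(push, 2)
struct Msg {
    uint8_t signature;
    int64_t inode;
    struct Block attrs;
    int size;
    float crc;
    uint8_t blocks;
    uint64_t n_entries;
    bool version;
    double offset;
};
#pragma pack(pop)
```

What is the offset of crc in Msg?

Block: 0..4  ttl  (4B, 4-aligned); 4..6  ack  (2B, 2-aligned); 6..8  -- padding (2B); 8..16  payload_len  (8B, 8-aligned); 16..24  dst  (8B, 8-aligned); 24..32  src  (8B, 8-aligned); sizeof = 32, alignof = 8
0..1  signature  (1B, 1-aligned)
1..2  -- padding (1B)
2..10  inode  (8B, 2-aligned)
10..42  attrs  (32B, 2-aligned)
42..46  size  (4B, 2-aligned)
46..50  crc  (4B, 2-aligned)

46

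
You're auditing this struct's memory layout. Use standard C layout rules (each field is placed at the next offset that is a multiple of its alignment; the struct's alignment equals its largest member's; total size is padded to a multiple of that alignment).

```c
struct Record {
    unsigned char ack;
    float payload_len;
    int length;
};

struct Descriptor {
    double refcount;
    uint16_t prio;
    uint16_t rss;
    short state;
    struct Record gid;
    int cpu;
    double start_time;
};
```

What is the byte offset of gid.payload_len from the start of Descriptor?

Record: ack at 0 (size 1, align 1) → ends 1; pad 3 to align 4 for payload_len; payload_len at 4 (size 4, align 4) → ends 8; length at 8 (size 4, align 4) → ends 12; total 12 bytes, alignment 4
refcount at 0 (size 8, align 8) → ends 8
prio at 8 (size 2, align 2) → ends 10
rss at 10 (size 2, align 2) → ends 12
state at 12 (size 2, align 2) → ends 14
pad 2 to align 4 for gid
gid at 16 (size 12, align 4) → ends 28
within Record: payload_len at 4
16 + 4 = 20

20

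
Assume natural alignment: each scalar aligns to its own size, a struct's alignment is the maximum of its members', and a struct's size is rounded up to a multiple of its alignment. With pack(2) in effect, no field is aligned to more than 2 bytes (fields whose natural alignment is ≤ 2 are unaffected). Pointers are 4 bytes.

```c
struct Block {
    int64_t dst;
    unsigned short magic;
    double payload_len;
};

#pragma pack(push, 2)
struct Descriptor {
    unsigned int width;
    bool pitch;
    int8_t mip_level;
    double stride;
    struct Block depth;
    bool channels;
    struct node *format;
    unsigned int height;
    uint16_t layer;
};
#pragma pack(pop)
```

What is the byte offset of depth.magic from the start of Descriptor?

22

Block: @0: dst [8B, align 8] → 8; @8: magic [2B, align 2] → 10; +6 pad (align 8); @16: payload_len [8B, align 8] → 24; size 24, align 8
@0: width [4B, align 2] → 4
@4: pitch [1B, align 1] → 5
@5: mip_level [1B, align 1] → 6
@6: stride [8B, align 2] → 14
@14: depth [24B, align 2] → 38
within Block: magic at 8
14 + 8 = 22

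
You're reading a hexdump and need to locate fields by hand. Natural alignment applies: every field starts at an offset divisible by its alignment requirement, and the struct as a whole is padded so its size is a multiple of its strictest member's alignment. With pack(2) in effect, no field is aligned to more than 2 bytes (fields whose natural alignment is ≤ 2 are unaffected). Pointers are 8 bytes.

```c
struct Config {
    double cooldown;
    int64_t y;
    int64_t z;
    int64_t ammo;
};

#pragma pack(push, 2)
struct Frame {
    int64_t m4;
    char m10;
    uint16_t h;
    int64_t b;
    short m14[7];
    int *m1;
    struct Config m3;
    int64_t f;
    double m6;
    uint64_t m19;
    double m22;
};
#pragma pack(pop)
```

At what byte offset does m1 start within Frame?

34

Config: 0..8  cooldown  (8B, 8-aligned); 8..16  y  (8B, 8-aligned); 16..24  z  (8B, 8-aligned); 24..32  ammo  (8B, 8-aligned); sizeof = 32, alignof = 8
0..8  m4  (8B, 2-aligned)
8..9  m10  (1B, 1-aligned)
9..10  -- padding (1B)
10..12  h  (2B, 2-aligned)
12..20  b  (8B, 2-aligned)
20..34  m14  (14B, 2-aligned)
34..42  m1  (8B, 2-aligned)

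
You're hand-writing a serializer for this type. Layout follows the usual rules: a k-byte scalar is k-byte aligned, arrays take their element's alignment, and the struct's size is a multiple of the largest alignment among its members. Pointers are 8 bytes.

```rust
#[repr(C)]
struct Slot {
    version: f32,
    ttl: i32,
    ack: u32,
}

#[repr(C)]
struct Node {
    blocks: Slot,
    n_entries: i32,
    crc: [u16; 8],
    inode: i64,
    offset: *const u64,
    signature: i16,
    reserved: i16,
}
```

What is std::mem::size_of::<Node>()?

56

Slot: version at 0 (size 4, align 4) → ends 4; ttl at 4 (size 4, align 4) → ends 8; ack at 8 (size 4, align 4) → ends 12; total 12 bytes, alignment 4
blocks at 0 (size 12, align 4) → ends 12
n_entries at 12 (size 4, align 4) → ends 16
crc at 16 (size 16, align 2) → ends 32
inode at 32 (size 8, align 8) → ends 40
offset at 40 (size 8, align 8) → ends 48
signature at 48 (size 2, align 2) → ends 50
reserved at 50 (size 2, align 2) → ends 52
tail pad 4 to reach multiple of 8
total 56 bytes, alignment 8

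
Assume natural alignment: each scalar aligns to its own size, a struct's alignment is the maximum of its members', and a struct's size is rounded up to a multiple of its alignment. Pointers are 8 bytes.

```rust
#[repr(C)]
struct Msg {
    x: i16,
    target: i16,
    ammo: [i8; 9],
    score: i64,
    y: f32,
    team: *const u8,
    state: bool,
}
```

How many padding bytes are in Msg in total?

14

0..2  x  (2B, 2-aligned)
2..4  target  (2B, 2-aligned)
4..13  ammo  (9B, 1-aligned)
13..16  -- padding (3B)
16..24  score  (8B, 8-aligned)
24..28  y  (4B, 4-aligned)
28..32  -- padding (4B)
32..40  team  (8B, 8-aligned)
40..41  state  (1B, 1-aligned)
41..48  -- tail padding (7B)
sizeof = 48, alignof = 8
data bytes 34, size 48 → padding 14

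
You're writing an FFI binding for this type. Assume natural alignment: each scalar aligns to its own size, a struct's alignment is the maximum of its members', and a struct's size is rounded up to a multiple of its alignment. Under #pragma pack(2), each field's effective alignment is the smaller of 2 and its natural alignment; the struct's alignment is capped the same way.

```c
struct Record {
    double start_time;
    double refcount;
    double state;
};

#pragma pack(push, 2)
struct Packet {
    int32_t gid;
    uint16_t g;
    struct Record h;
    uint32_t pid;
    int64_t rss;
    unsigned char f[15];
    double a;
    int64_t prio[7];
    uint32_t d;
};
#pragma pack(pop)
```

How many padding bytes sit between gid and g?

Record: 0..8  start_time  (8B, 8-aligned); 8..16  refcount  (8B, 8-aligned); 16..24  state  (8B, 8-aligned); sizeof = 24, alignof = 8
0..4  gid  (4B, 2-aligned)
4..6  g  (2B, 2-aligned)

0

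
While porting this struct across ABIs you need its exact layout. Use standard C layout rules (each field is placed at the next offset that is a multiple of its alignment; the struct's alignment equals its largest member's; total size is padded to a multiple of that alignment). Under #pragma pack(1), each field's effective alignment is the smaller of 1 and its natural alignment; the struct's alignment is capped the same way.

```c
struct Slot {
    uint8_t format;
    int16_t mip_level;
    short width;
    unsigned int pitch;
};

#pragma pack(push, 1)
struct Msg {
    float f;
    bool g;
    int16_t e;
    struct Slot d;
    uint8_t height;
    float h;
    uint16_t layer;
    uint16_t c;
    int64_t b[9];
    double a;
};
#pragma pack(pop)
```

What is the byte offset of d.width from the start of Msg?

Slot: format at 0 (size 1, align 1) → ends 1; pad 1 to align 2 for mip_level; mip_level at 2 (size 2, align 2) → ends 4; width at 4 (size 2, align 2) → ends 6; pad 2 to align 4 for pitch; pitch at 8 (size 4, align 4) → ends 12; total 12 bytes, alignment 4
f at 0 (size 4, align 1) → ends 4
g at 4 (size 1, align 1) → ends 5
e at 5 (size 2, align 1) → ends 7
d at 7 (size 12, align 1) → ends 19
within Slot: width at 4
7 + 4 = 11

11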